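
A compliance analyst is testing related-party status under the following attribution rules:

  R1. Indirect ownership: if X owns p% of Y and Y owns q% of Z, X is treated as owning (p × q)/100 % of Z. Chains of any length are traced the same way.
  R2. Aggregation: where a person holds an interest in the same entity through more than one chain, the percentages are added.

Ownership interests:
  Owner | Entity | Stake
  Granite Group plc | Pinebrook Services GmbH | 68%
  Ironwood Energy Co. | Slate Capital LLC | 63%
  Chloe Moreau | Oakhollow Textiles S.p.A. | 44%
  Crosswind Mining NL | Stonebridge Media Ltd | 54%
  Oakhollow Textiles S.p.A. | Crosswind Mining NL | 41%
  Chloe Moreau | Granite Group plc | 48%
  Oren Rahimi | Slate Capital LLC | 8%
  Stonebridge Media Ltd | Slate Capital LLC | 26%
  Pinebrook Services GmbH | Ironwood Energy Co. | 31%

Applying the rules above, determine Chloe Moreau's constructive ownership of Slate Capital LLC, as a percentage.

Chain via Oakhollow Textiles S.p.A. → Crosswind Mining NL → Stonebridge Media Ltd (R1): 44% × 41% × 54% × 26% = 2.532816% of Slate Capital LLC.
Chain via Granite Group plc → Pinebrook Services GmbH → Ironwood Energy Co. (R1): 48% × 68% × 31% × 63% = 6.374592% of Slate Capital LLC.
Aggregating (R2): 2.532816% + 6.374592% = 8.907408%.

8.907408%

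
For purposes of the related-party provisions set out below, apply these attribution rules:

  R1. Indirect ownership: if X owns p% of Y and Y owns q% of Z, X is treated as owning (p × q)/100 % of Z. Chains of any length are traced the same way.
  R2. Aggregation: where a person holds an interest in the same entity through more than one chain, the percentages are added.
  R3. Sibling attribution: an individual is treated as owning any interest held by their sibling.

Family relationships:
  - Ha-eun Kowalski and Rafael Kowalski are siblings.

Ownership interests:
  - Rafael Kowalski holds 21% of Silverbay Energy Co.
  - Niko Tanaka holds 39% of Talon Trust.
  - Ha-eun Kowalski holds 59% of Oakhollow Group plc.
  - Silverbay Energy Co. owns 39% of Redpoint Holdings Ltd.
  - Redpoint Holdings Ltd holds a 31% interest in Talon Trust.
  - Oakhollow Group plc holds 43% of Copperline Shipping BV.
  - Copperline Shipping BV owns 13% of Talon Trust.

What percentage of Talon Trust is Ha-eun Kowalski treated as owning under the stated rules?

5.837%

By sibling attribution (R3), Ha-eun Kowalski is treated as owning Rafael Kowalski's 21% interest in Silverbay Energy Co.
Chain via Oakhollow Group plc → Copperline Shipping BV (R1): 59% × 43% × 13% = 3.2981% of Talon Trust.
Chain via Silverbay Energy Co. → Redpoint Holdings Ltd (R1): 21% × 39% × 31% = 2.5389% of Talon Trust.
Aggregating (R2): 3.2981% + 2.5389% = 5.837%.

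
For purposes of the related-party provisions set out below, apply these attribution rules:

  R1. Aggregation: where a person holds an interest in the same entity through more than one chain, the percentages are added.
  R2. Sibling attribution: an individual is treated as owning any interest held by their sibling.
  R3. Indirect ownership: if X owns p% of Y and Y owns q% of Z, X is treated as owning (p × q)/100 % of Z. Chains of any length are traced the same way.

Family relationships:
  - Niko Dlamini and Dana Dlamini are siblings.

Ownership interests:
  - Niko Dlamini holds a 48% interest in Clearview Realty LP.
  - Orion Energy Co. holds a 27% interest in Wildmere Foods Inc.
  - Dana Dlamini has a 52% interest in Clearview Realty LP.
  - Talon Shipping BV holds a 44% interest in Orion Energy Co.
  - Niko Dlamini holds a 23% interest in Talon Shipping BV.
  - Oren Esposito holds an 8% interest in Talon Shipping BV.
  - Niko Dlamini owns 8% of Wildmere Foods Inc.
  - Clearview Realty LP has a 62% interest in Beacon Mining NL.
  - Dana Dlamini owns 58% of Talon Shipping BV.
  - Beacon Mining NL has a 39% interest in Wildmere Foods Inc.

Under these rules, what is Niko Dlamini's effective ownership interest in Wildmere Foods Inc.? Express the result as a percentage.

By sibling attribution (R2), Niko Dlamini is treated as also owning Dana Dlamini's interest in Clearview Realty LP, giving 48% + 52% = 100%.
By sibling attribution (R2), Niko Dlamini is treated as also owning Dana Dlamini's interest in Talon Shipping BV, giving 23% + 58% = 81%.
Chain via Clearview Realty LP → Beacon Mining NL (R3): 100% × 62% × 39% = 24.18% of Wildmere Foods Inc.
Chain via Talon Shipping BV → Orion Energy Co. (R3): 81% × 44% × 27% = 9.6228% of Wildmere Foods Inc.
Direct interest in Wildmere Foods Inc: 8%.
Aggregating (R1): 24.18% + 9.6228% + 8% = 41.8028%.

41.8028%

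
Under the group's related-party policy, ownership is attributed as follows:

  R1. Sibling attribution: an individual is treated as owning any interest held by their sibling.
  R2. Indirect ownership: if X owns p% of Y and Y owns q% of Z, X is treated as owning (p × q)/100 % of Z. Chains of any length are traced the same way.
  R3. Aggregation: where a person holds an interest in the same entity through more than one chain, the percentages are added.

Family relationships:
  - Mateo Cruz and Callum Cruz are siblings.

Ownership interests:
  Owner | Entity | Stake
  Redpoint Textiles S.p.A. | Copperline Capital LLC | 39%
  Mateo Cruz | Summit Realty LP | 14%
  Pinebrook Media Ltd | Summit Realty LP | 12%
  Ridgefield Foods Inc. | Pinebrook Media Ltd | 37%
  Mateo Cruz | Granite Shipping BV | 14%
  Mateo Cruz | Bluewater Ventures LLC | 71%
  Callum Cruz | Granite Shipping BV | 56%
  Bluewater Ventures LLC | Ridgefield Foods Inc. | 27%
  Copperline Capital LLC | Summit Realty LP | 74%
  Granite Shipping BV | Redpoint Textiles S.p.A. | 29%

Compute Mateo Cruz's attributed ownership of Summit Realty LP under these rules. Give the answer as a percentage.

By sibling attribution (R1), Mateo Cruz is treated as also owning Callum Cruz's interest in Granite Shipping BV, giving 14% + 56% = 70%.
Chain via Granite Shipping BV → Redpoint Textiles S.p.A. → Copperline Capital LLC (R2): 70% × 29% × 39% × 74% = 5.85858% of Summit Realty LP.
Chain via Bluewater Ventures LLC → Ridgefield Foods Inc. → Pinebrook Media Ltd (R2): 71% × 27% × 37% × 12% = 0.851148% of Summit Realty LP.
Direct interest in Summit Realty LP: 14%.
Aggregating (R3): 5.85858% + 0.851148% + 14% = 20.709728%.

20.709728%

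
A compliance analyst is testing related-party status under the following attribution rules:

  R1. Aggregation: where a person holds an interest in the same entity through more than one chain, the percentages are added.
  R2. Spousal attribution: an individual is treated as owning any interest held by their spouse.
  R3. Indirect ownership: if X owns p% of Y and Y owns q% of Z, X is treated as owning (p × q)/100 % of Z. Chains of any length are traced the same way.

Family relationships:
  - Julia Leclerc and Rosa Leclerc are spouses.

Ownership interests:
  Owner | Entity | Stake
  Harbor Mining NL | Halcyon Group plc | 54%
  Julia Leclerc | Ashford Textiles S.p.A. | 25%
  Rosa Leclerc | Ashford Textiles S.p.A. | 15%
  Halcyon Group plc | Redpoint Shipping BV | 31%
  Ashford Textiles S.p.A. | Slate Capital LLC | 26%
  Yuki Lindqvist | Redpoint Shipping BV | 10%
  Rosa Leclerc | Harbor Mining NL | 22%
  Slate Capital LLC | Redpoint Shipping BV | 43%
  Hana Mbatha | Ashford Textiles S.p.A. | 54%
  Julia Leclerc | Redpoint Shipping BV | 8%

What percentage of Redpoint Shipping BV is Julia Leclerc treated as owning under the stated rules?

By spousal attribution (R2), Julia Leclerc is treated as also owning Rosa Leclerc's interest in Ashford Textiles S.p.A, giving 25% + 15% = 40%.
By spousal attribution (R2), Julia Leclerc is treated as owning Rosa Leclerc's 22% interest in Harbor Mining NL.
Chain via Ashford Textiles S.p.A. → Slate Capital LLC (R3): 40% × 26% × 43% = 4.472% of Redpoint Shipping BV.
Direct interest in Redpoint Shipping BV: 8%.
Chain via Harbor Mining NL → Halcyon Group plc (R3): 22% × 54% × 31% = 3.6828% of Redpoint Shipping BV.
Aggregating (R1): 4.472% + 8% + 3.6828% = 16.1548%.

16.1548%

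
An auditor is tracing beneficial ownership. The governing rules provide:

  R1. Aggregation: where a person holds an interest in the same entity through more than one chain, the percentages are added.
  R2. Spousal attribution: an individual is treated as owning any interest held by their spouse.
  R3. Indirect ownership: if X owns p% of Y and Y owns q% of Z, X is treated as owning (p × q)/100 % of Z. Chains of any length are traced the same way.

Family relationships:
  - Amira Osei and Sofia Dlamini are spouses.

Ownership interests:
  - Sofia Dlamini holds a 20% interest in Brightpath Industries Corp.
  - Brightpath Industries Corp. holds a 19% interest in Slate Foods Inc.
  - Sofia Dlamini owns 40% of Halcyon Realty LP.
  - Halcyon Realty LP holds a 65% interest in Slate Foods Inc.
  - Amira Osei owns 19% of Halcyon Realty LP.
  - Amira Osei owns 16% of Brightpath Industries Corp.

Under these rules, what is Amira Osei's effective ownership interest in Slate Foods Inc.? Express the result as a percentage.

45.19%

By spousal attribution (R2), Amira Osei is treated as also owning Sofia Dlamini's interest in Halcyon Realty LP, giving 19% + 40% = 59%.
By spousal attribution (R2), Amira Osei is treated as also owning Sofia Dlamini's interest in Brightpath Industries Corp, giving 16% + 20% = 36%.
Chain via Halcyon Realty LP (R3): 59% × 65% = 38.35% of Slate Foods Inc.
Chain via Brightpath Industries Corp. (R3): 36% × 19% = 6.84% of Slate Foods Inc.
Aggregating (R1): 38.35% + 6.84% = 45.19%.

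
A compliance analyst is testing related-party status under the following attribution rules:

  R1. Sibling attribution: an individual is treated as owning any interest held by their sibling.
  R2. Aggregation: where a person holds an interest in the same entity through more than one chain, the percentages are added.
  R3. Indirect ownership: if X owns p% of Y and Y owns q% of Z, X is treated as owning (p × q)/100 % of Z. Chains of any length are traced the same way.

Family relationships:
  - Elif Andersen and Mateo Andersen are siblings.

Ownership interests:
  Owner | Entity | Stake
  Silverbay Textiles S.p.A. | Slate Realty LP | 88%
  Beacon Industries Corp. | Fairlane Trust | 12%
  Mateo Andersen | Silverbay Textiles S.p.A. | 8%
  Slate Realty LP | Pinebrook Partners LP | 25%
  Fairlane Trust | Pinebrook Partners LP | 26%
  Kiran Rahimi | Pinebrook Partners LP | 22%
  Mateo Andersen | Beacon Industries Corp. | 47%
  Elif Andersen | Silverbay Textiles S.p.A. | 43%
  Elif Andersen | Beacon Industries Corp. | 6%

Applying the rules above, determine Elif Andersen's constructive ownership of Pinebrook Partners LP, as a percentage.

By sibling attribution (R1), Elif Andersen is treated as also owning Mateo Andersen's interest in Silverbay Textiles S.p.A, giving 43% + 8% = 51%.
By sibling attribution (R1), Elif Andersen is treated as also owning Mateo Andersen's interest in Beacon Industries Corp, giving 6% + 47% = 53%.
Chain via Silverbay Textiles S.p.A. → Slate Realty LP (R3): 51% × 88% × 25% = 11.22% of Pinebrook Partners LP.
Chain via Beacon Industries Corp. → Fairlane Trust (R3): 53% × 12% × 26% = 1.6536% of Pinebrook Partners LP.
Aggregating (R2): 11.22% + 1.6536% = 12.8736%.

12.8736%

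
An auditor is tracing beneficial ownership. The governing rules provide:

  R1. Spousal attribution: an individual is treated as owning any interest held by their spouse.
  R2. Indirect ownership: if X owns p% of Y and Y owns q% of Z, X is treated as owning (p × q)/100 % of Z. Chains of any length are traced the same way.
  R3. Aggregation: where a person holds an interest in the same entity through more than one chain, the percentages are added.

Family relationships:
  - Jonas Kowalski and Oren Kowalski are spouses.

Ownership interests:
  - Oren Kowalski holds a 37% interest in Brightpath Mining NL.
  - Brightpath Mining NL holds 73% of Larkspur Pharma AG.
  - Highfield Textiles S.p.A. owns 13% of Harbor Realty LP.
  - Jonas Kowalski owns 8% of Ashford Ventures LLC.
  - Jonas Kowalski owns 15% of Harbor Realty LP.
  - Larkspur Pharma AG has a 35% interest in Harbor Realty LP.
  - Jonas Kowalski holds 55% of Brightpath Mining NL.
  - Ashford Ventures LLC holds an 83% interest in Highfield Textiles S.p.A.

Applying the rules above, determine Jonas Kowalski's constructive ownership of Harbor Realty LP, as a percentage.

By spousal attribution (R1), Jonas Kowalski is treated as also owning Oren Kowalski's interest in Brightpath Mining NL, giving 55% + 37% = 92%.
Chain via Ashford Ventures LLC → Highfield Textiles S.p.A. (R2): 8% × 83% × 13% = 0.8632% of Harbor Realty LP.
Chain via Brightpath Mining NL → Larkspur Pharma AG (R2): 92% × 73% × 35% = 23.506% of Harbor Realty LP.
Direct interest in Harbor Realty LP: 15%.
Aggregating (R3): 0.8632% + 23.506% + 15% = 39.3692%.

39.3692%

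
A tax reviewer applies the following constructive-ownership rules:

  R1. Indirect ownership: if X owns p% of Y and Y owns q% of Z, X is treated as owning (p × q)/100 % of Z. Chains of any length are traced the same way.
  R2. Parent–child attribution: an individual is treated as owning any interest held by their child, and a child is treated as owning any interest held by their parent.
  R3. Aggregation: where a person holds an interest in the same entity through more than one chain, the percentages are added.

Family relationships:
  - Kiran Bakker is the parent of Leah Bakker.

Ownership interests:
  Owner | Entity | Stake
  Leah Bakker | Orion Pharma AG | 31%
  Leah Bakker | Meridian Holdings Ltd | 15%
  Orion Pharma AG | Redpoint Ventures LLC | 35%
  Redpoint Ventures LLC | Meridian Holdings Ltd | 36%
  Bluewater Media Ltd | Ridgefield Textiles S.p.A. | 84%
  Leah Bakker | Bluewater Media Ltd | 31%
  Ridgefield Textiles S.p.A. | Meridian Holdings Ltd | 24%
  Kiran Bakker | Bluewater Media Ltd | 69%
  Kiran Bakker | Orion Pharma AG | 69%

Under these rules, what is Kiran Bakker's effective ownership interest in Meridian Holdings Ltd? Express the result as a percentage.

By parent–child attribution (R2), Kiran Bakker is treated as also owning Leah Bakker's interest in Orion Pharma AG, giving 69% + 31% = 100%.
By parent–child attribution (R2), Kiran Bakker is treated as also owning Leah Bakker's interest in Bluewater Media Ltd, giving 69% + 31% = 100%.
By parent–child attribution (R2), Kiran Bakker is treated as owning Leah Bakker's 15% interest in Meridian Holdings Ltd.
Chain via Orion Pharma AG → Redpoint Ventures LLC (R1): 100% × 35% × 36% = 12.6% of Meridian Holdings Ltd.
Chain via Bluewater Media Ltd → Ridgefield Textiles S.p.A. (R1): 100% × 84% × 24% = 20.16% of Meridian Holdings Ltd.
Direct interest in Meridian Holdings Ltd: 15%.
Aggregating (R3): 12.6% + 20.16% + 15% = 47.76%.

47.76%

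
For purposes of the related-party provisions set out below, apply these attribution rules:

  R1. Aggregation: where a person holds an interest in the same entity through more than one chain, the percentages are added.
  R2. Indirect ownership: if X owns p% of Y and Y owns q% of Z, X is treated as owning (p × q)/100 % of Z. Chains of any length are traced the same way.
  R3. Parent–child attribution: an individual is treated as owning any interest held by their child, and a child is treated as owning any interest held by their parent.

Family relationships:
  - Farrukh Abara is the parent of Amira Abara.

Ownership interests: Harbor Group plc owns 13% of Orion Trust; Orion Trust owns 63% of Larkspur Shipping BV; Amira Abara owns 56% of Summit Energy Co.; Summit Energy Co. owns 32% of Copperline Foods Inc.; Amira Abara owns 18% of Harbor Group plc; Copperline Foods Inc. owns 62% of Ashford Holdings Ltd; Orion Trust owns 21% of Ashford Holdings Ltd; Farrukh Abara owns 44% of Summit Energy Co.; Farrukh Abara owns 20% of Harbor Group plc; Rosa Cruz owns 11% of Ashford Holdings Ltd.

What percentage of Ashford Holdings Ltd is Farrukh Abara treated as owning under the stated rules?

20.8774%

By parent–child attribution (R3), Farrukh Abara is treated as also owning Amira Abara's interest in Summit Energy Co, giving 44% + 56% = 100%.
By parent–child attribution (R3), Farrukh Abara is treated as also owning Amira Abara's interest in Harbor Group plc, giving 20% + 18% = 38%.
Chain via Summit Energy Co. → Copperline Foods Inc. (R2): 100% × 32% × 62% = 19.84% of Ashford Holdings Ltd.
Chain via Harbor Group plc → Orion Trust (R2): 38% × 13% × 21% = 1.0374% of Ashford Holdings Ltd.
Aggregating (R1): 19.84% + 1.0374% = 20.8774%.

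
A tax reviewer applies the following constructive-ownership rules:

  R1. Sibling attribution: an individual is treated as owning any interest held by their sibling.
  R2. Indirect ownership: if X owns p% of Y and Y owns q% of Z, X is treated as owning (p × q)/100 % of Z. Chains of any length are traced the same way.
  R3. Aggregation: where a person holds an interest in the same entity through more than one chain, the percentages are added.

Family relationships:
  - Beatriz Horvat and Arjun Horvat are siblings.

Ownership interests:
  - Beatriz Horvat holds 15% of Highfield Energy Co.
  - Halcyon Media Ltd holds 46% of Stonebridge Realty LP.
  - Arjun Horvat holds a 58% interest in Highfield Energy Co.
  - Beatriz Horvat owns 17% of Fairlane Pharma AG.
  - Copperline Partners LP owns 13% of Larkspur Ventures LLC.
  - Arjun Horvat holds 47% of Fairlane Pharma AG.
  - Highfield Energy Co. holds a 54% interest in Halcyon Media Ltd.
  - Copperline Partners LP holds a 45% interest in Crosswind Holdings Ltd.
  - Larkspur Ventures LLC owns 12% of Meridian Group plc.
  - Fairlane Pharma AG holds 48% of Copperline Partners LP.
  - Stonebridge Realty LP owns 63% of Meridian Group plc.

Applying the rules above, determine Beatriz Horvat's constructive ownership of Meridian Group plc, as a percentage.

11.903148%

By sibling attribution (R1), Beatriz Horvat is treated as also owning Arjun Horvat's interest in Highfield Energy Co, giving 15% + 58% = 73%.
By sibling attribution (R1), Beatriz Horvat is treated as also owning Arjun Horvat's interest in Fairlane Pharma AG, giving 17% + 47% = 64%.
Chain via Highfield Energy Co. → Halcyon Media Ltd → Stonebridge Realty LP (R2): 73% × 54% × 46% × 63% = 11.423916% of Meridian Group plc.
Chain via Fairlane Pharma AG → Copperline Partners LP → Larkspur Ventures LLC (R2): 64% × 48% × 13% × 12% = 0.479232% of Meridian Group plc.
Aggregating (R3): 11.423916% + 0.479232% = 11.903148%.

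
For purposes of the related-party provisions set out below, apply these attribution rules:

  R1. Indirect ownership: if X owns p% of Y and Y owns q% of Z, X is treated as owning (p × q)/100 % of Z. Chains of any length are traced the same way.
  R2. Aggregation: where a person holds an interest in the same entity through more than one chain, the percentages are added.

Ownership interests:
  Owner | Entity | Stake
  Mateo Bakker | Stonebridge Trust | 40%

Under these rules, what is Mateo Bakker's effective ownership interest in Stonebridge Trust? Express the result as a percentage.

40%

Direct interest in Stonebridge Trust: 40%.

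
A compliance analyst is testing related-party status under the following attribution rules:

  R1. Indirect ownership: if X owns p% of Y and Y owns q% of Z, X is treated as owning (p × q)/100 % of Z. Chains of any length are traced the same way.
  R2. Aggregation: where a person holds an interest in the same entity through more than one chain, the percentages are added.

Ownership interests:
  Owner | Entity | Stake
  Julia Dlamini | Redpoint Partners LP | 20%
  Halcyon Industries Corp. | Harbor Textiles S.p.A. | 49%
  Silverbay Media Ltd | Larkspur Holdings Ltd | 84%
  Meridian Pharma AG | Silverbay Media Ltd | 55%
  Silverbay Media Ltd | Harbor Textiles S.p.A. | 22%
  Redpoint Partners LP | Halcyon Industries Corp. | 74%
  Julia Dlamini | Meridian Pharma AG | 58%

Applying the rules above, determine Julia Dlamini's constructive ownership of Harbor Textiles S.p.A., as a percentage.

Chain via Redpoint Partners LP → Halcyon Industries Corp. (R1): 20% × 74% × 49% = 7.252% of Harbor Textiles S.p.A.
Chain via Meridian Pharma AG → Silverbay Media Ltd (R1): 58% × 55% × 22% = 7.018% of Harbor Textiles S.p.A.
Aggregating (R2): 7.252% + 7.018% = 14.27%.

14.27%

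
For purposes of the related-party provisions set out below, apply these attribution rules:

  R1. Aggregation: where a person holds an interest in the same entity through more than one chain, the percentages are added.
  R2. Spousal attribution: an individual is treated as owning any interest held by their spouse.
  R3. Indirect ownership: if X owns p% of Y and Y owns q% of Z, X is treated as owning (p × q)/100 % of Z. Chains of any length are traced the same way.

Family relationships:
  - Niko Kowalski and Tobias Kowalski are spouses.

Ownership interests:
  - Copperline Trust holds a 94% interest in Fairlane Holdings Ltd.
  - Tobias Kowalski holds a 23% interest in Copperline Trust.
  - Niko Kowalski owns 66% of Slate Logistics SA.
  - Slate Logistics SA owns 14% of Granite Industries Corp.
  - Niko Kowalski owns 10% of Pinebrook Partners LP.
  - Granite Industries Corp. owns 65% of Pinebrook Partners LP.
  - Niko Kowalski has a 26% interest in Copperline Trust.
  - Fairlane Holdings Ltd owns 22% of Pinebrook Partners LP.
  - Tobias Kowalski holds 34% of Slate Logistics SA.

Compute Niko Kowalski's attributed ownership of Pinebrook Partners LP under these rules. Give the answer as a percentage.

29.2332%

By spousal attribution (R2), Niko Kowalski is treated as also owning Tobias Kowalski's interest in Slate Logistics SA, giving 66% + 34% = 100%.
By spousal attribution (R2), Niko Kowalski is treated as also owning Tobias Kowalski's interest in Copperline Trust, giving 26% + 23% = 49%.
Chain via Slate Logistics SA → Granite Industries Corp. (R3): 100% × 14% × 65% = 9.1% of Pinebrook Partners LP.
Chain via Copperline Trust → Fairlane Holdings Ltd (R3): 49% × 94% × 22% = 10.1332% of Pinebrook Partners LP.
Direct interest in Pinebrook Partners LP: 10%.
Aggregating (R1): 9.1% + 10.1332% + 10% = 29.2332%.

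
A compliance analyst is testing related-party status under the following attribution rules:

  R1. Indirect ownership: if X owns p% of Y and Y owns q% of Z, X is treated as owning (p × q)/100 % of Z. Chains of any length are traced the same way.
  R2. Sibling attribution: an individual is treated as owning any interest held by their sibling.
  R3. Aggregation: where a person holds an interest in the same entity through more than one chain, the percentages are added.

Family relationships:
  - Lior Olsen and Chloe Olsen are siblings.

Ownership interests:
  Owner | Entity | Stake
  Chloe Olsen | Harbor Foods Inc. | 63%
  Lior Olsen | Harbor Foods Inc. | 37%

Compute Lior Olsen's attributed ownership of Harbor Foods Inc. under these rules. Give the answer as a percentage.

By sibling attribution (R2), Lior Olsen is treated as also owning Chloe Olsen's interest in Harbor Foods Inc, giving 37% + 63% = 100%.
Direct interest in Harbor Foods Inc: 100%.

100%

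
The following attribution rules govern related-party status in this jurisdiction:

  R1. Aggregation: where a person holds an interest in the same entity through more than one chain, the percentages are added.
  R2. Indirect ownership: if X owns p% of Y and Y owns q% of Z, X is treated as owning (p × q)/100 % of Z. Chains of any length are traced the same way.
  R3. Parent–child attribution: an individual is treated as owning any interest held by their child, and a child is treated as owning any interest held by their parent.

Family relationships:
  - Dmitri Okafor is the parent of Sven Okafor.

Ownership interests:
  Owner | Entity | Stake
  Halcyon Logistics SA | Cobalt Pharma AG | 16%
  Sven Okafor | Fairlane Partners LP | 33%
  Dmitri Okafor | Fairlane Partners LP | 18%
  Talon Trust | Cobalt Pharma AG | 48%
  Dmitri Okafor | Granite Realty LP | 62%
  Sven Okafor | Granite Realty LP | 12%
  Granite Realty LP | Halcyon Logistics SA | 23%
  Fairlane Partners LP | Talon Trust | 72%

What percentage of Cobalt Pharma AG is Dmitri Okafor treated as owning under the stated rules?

20.3488%

By parent–child attribution (R3), Dmitri Okafor is treated as also owning Sven Okafor's interest in Granite Realty LP, giving 62% + 12% = 74%.
By parent–child attribution (R3), Dmitri Okafor is treated as also owning Sven Okafor's interest in Fairlane Partners LP, giving 18% + 33% = 51%.
Chain via Granite Realty LP → Halcyon Logistics SA (R2): 74% × 23% × 16% = 2.7232% of Cobalt Pharma AG.
Chain via Fairlane Partners LP → Talon Trust (R2): 51% × 72% × 48% = 17.6256% of Cobalt Pharma AG.
Aggregating (R1): 2.7232% + 17.6256% = 20.3488%.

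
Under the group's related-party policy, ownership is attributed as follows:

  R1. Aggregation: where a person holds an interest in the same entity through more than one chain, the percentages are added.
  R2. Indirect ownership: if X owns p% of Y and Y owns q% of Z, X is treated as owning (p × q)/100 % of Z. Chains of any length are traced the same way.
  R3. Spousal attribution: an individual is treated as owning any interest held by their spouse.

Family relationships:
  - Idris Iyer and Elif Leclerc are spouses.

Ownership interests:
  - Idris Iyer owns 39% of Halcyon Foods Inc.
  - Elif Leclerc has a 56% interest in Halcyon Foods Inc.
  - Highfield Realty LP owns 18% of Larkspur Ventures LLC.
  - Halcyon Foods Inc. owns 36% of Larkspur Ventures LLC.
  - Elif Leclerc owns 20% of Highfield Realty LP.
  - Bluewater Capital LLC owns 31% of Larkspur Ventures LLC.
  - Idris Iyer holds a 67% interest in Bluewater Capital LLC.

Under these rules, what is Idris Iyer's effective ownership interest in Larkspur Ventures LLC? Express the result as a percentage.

58.57%

By spousal attribution (R3), Idris Iyer is treated as also owning Elif Leclerc's interest in Halcyon Foods Inc, giving 39% + 56% = 95%.
By spousal attribution (R3), Idris Iyer is treated as owning Elif Leclerc's 20% interest in Highfield Realty LP.
Chain via Bluewater Capital LLC (R2): 67% × 31% = 20.77% of Larkspur Ventures LLC.
Chain via Halcyon Foods Inc. (R2): 95% × 36% = 34.2% of Larkspur Ventures LLC.
Chain via Highfield Realty LP (R2): 20% × 18% = 3.6% of Larkspur Ventures LLC.
Aggregating (R1): 20.77% + 34.2% + 3.6% = 58.57%.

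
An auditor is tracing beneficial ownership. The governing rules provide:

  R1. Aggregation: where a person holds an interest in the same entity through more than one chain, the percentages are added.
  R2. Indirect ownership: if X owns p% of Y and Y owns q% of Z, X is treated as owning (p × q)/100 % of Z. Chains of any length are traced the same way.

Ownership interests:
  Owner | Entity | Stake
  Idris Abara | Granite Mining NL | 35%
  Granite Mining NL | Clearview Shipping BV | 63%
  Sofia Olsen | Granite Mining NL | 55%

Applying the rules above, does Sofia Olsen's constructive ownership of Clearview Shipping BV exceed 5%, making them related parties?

Chain via Granite Mining NL (R2): 55% × 63% = 34.65% of Clearview Shipping BV.
34.65% exceeds the 5% threshold, so Sofia is a related party to Clearview Shipping BV.

Yes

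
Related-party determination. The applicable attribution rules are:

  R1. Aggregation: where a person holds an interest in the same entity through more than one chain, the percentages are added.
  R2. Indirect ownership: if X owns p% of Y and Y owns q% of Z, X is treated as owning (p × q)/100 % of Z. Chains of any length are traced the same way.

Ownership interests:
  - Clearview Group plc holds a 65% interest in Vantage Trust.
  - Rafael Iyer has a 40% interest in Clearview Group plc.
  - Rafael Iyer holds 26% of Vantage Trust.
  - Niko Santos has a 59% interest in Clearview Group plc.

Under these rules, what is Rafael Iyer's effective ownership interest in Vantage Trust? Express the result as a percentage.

52%

Chain via Clearview Group plc (R2): 40% × 65% = 26% of Vantage Trust.
Direct interest in Vantage Trust: 26%.
Aggregating (R1): 26% + 26% = 52%.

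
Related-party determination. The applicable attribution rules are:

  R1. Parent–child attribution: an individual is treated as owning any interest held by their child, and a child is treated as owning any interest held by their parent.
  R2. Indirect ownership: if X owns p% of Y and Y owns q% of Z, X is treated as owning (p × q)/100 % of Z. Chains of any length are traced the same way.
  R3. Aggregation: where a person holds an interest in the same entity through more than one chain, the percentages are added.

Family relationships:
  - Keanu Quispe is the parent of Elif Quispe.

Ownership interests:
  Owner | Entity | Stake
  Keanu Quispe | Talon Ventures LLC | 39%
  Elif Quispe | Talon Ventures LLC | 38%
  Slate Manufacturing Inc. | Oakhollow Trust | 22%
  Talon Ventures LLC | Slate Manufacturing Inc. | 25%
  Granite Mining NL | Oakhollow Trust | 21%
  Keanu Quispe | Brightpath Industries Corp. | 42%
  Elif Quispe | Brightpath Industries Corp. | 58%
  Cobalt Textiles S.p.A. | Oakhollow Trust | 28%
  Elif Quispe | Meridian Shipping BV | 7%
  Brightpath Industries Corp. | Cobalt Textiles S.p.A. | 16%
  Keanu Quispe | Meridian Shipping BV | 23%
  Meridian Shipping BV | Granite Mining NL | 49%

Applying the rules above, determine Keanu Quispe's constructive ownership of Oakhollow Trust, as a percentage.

By parent–child attribution (R1), Keanu Quispe is treated as also owning Elif Quispe's interest in Meridian Shipping BV, giving 23% + 7% = 30%.
By parent–child attribution (R1), Keanu Quispe is treated as also owning Elif Quispe's interest in Brightpath Industries Corp, giving 42% + 58% = 100%.
By parent–child attribution (R1), Keanu Quispe is treated as also owning Elif Quispe's interest in Talon Ventures LLC, giving 39% + 38% = 77%.
Chain via Meridian Shipping BV → Granite Mining NL (R2): 30% × 49% × 21% = 3.087% of Oakhollow Trust.
Chain via Brightpath Industries Corp. → Cobalt Textiles S.p.A. (R2): 100% × 16% × 28% = 4.48% of Oakhollow Trust.
Chain via Talon Ventures LLC → Slate Manufacturing Inc. (R2): 77% × 25% × 22% = 4.235% of Oakhollow Trust.
Aggregating (R3): 3.087% + 4.48% + 4.235% = 11.802%.

11.802%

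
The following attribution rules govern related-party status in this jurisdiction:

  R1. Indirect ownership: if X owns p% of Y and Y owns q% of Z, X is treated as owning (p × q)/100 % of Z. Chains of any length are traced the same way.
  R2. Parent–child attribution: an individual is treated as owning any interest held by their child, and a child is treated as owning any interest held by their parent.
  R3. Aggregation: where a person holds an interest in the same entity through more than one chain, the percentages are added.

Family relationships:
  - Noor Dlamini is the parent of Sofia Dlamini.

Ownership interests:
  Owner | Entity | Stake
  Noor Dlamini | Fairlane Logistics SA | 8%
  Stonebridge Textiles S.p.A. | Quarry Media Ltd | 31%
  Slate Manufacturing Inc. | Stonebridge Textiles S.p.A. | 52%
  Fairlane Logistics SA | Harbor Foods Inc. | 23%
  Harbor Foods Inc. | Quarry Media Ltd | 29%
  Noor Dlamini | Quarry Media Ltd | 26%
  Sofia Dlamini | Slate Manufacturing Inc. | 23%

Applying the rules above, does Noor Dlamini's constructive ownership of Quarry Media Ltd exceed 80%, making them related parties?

No

By parent–child attribution (R2), Noor Dlamini is treated as owning Sofia Dlamini's 23% interest in Slate Manufacturing Inc.
Chain via Fairlane Logistics SA → Harbor Foods Inc. (R1): 8% × 23% × 29% = 0.5336% of Quarry Media Ltd.
Direct interest in Quarry Media Ltd: 26%.
Chain via Slate Manufacturing Inc. → Stonebridge Textiles S.p.A. (R1): 23% × 52% × 31% = 3.7076% of Quarry Media Ltd.
Aggregating (R3): 0.5336% + 26% + 3.7076% = 30.2412%.
30.2412% does not exceed the 80% threshold, so Noor is not a related party to Quarry Media Ltd.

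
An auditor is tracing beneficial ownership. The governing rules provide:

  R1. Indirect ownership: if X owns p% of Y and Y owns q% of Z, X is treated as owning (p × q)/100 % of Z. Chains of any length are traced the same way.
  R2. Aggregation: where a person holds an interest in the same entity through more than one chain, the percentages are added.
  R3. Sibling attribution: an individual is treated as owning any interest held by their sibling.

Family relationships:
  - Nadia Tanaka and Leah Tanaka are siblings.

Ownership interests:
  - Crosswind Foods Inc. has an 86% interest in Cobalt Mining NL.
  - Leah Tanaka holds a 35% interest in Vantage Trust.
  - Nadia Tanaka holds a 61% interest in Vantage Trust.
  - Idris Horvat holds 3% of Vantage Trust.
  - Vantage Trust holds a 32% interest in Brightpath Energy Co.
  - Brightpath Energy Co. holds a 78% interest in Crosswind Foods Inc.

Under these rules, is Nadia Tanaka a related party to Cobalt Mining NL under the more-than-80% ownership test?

By sibling attribution (R3), Nadia Tanaka is treated as also owning Leah Tanaka's interest in Vantage Trust, giving 61% + 35% = 96%.
Chain via Vantage Trust → Brightpath Energy Co. → Crosswind Foods Inc. (R1): 96% × 32% × 78% × 86% = 20.606976% of Cobalt Mining NL.
20.606976% does not exceed the 80% threshold, so Nadia is not a related party to Cobalt Mining NL.

No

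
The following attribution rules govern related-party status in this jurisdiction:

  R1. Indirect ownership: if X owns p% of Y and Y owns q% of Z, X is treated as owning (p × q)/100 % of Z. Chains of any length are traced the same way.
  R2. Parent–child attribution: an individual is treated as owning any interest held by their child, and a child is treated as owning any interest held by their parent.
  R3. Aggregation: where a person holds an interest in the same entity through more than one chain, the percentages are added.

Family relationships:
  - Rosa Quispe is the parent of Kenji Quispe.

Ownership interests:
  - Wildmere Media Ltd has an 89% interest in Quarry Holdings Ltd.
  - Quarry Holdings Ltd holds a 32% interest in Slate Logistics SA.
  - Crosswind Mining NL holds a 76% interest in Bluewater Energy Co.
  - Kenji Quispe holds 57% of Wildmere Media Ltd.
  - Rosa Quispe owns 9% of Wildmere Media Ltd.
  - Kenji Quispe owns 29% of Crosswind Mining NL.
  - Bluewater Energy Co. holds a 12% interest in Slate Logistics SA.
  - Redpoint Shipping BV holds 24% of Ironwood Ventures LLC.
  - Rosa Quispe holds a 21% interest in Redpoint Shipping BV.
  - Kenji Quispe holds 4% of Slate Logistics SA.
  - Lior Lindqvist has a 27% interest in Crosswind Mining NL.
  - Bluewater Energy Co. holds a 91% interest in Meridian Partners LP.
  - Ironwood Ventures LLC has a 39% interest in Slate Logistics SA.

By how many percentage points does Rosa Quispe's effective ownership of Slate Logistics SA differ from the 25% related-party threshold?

2.4072

By parent–child attribution (R2), Rosa Quispe is treated as also owning Kenji Quispe's interest in Wildmere Media Ltd, giving 9% + 57% = 66%.
By parent–child attribution (R2), Rosa Quispe is treated as owning Kenji Quispe's 29% interest in Crosswind Mining NL.
By parent–child attribution (R2), Rosa Quispe is treated as owning Kenji Quispe's 4% interest in Slate Logistics SA.
Chain via Redpoint Shipping BV → Ironwood Ventures LLC (R1): 21% × 24% × 39% = 1.9656% of Slate Logistics SA.
Chain via Wildmere Media Ltd → Quarry Holdings Ltd (R1): 66% × 89% × 32% = 18.7968% of Slate Logistics SA.
Chain via Crosswind Mining NL → Bluewater Energy Co. (R1): 29% × 76% × 12% = 2.6448% of Slate Logistics SA.
Direct interest in Slate Logistics SA: 4%.
Aggregating (R3): 1.9656% + 18.7968% + 2.6448% + 4% = 27.4072%.
27.4072% exceeds the 25% threshold by 2.4072 percentage points.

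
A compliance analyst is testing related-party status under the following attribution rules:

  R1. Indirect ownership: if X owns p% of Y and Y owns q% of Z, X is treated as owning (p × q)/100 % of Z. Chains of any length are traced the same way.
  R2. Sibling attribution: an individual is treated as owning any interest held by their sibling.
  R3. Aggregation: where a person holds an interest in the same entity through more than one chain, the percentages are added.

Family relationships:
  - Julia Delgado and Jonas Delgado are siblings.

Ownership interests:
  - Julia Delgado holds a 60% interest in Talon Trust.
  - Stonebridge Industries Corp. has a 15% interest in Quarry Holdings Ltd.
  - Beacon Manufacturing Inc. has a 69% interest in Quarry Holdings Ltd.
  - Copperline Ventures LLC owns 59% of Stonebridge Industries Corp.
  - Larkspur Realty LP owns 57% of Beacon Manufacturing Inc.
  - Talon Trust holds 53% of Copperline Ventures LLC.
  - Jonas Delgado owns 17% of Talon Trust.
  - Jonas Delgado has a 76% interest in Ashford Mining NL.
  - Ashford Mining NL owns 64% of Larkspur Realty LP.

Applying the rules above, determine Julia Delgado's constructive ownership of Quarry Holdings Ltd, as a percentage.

22.741797%

By sibling attribution (R2), Julia Delgado is treated as also owning Jonas Delgado's interest in Talon Trust, giving 60% + 17% = 77%.
By sibling attribution (R2), Julia Delgado is treated as owning Jonas Delgado's 76% interest in Ashford Mining NL.
Chain via Talon Trust → Copperline Ventures LLC → Stonebridge Industries Corp. (R1): 77% × 53% × 59% × 15% = 3.611685% of Quarry Holdings Ltd.
Chain via Ashford Mining NL → Larkspur Realty LP → Beacon Manufacturing Inc. (R1): 76% × 64% × 57% × 69% = 19.130112% of Quarry Holdings Ltd.
Aggregating (R3): 3.611685% + 19.130112% = 22.741797%.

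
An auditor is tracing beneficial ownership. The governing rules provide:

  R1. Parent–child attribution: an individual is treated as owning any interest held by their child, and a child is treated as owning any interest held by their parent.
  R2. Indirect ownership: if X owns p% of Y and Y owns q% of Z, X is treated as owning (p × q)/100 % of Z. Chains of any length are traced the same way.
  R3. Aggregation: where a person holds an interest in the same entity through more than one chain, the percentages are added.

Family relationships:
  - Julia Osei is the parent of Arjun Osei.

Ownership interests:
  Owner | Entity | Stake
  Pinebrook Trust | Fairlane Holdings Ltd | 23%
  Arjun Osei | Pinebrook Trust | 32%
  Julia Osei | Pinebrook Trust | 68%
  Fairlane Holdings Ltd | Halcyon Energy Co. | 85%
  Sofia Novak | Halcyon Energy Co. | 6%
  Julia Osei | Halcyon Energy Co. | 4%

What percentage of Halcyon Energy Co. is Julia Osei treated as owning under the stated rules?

23.55%

By parent–child attribution (R1), Julia Osei is treated as also owning Arjun Osei's interest in Pinebrook Trust, giving 68% + 32% = 100%.
Chain via Pinebrook Trust → Fairlane Holdings Ltd (R2): 100% × 23% × 85% = 19.55% of Halcyon Energy Co.
Direct interest in Halcyon Energy Co: 4%.
Aggregating (R3): 19.55% + 4% = 23.55%.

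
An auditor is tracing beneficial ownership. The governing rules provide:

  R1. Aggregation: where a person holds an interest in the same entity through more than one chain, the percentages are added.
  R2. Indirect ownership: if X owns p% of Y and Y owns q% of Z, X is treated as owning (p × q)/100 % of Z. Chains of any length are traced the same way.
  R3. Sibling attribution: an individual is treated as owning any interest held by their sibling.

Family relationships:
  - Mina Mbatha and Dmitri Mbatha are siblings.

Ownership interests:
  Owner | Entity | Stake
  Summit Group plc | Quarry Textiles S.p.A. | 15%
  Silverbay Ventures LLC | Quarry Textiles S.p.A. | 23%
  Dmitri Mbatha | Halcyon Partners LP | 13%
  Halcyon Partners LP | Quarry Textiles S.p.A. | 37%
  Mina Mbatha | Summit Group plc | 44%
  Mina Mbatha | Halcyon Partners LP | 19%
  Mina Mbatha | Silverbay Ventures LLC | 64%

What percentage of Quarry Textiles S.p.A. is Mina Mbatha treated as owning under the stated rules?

By sibling attribution (R3), Mina Mbatha is treated as also owning Dmitri Mbatha's interest in Halcyon Partners LP, giving 19% + 13% = 32%.
Chain via Silverbay Ventures LLC (R2): 64% × 23% = 14.72% of Quarry Textiles S.p.A.
Chain via Halcyon Partners LP (R2): 32% × 37% = 11.84% of Quarry Textiles S.p.A.
Chain via Summit Group plc (R2): 44% × 15% = 6.6% of Quarry Textiles S.p.A.
Aggregating (R1): 14.72% + 11.84% + 6.6% = 33.16%.

33.16%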